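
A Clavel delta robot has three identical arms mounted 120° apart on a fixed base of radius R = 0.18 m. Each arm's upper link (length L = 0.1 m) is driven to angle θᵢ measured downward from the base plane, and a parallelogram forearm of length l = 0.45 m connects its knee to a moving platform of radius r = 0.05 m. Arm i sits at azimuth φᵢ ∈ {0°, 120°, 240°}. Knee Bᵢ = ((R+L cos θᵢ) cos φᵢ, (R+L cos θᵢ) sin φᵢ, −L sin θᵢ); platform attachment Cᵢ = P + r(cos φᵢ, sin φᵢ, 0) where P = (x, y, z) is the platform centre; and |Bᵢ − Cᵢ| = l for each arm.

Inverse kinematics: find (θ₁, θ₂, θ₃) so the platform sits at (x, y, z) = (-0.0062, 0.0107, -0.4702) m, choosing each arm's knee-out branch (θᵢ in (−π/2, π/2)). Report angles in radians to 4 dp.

arm 1 (φ=0.0°): x'=-0.0062, y'=0.0107
  A=0.1362, B=-0.4702, C=(l²−L²−A²−y'²−z²)/(2L)=-0.2363
  √(A²+B²)=0.4895;  θ1 = -1.2888+2.0745 ≈ 0.7856
rotate P by −φ2: (0.0124, 0.0000, -0.4702)
  e−x'=0.1176;  (l²−L²−(e−x')²−y'²−z²)/2L = -0.2121
  √(A²+B²)=0.4847;  θ2 = -1.3257+2.0238 ≈ 0.6981
arm 3 (φ=240.0°): x'=-0.0062, y'=-0.0107
  A=0.1362, B=-0.4702, C=(l²−L²−A²−y'²−z²)/(2L)=-0.2362
  √(A²+B²)=0.4895;  θ3 = -1.2889+2.0744 ≈ 0.7855

θ₁ = 0.7856, θ₂ = 0.6981, θ₃ = 0.7855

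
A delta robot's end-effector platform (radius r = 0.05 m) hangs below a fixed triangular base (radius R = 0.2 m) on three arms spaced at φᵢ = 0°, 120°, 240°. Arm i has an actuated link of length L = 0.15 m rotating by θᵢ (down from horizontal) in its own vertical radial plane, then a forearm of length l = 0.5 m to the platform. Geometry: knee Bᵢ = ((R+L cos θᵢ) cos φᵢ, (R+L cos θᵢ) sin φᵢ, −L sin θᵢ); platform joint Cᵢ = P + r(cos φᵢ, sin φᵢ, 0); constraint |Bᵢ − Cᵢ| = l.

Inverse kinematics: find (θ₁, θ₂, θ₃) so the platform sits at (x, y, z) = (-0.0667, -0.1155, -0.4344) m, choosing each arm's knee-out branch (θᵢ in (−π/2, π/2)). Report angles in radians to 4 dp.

θ₁ = 0.6109, θ₂ = 0.6108, θ₃ = -0.2616

φ1=0.0° → target in arm frame (-0.0667, -0.1155)
  e−x'=0.2167;  (l²−L²−(e−x')²−y'²−z²)/2L = -0.0717
  θ1 = atan2(B,A) + arccos(C/0.4855) = 0.6109
φ2=120.0° → target in arm frame (-0.0667, 0.1155)
  e−x'=0.2167;  (l²−L²−(e−x')²−y'²−z²)/2L = -0.0717
  γ=atan2(-0.4344,0.2167)=-1.1081;  ψ=arccos(-0.1476)=1.7189;  θ2=γ+ψ≈0.6108
rotate P by −φ3: (0.1334, 0.0000, -0.4344)
  e−x'=0.0166;  (l²−L²−(e−x')²−y'²−z²)/2L = 0.1284
  γ=atan2(-0.4344,0.0166)=-1.5325;  ψ=arccos(0.2954)=1.2710;  θ3=γ+ψ≈-0.2616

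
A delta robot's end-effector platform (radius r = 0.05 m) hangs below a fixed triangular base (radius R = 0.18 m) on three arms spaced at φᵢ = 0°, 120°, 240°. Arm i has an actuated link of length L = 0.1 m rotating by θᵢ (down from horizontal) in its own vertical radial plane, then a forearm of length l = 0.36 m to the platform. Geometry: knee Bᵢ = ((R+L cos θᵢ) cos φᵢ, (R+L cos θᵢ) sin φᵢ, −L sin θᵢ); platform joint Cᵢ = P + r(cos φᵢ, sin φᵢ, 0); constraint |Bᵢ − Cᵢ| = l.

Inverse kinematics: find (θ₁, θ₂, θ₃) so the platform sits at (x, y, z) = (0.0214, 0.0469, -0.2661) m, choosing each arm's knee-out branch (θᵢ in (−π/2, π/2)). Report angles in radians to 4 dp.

θ₁ = -0.2627, θ₂ = -0.3491, θ₃ = 0.3488

φ1=0.0° → target in arm frame (0.0214, 0.0469)
  A cos θ + B sin θ = C:  0.1086·cos θ + -0.2661·sin θ = 0.1740
  θ1 = atan2(B,A) + arccos(C/0.2874) = -0.2627
φ2=120.0° → target in arm frame (0.0299, -0.0420)
  A=0.1001, B=-0.2661, C=(l²−L²−A²−y'²−z²)/(2L)=0.1851
  √(A²+B²)=0.2843;  θ2 = -1.2111+0.8620 ≈ -0.3491
rotate P by −φ3: (-0.0513, -0.0049, -0.2661)
  A=0.1813, B=-0.2661, C=(l²−L²−A²−y'²−z²)/(2L)=0.0795
  θ3 = atan2(B,A) + arccos(C/0.3220) = 0.3488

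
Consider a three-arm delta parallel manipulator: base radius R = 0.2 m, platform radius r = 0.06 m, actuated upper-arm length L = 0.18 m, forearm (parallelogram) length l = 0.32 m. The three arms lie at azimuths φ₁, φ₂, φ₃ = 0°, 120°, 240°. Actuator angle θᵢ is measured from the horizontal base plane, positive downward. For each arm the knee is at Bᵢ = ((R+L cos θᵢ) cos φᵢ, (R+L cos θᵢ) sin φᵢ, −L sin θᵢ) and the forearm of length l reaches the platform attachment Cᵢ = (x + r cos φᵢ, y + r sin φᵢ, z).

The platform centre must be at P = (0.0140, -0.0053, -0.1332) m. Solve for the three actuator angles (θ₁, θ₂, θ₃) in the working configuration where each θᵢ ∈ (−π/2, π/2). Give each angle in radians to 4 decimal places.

θ₁ = 0.1744, θ₂ = 0.4364, θ₃ = 0.3493

arm 1 (φ=0.0°): x'=0.0140, y'=-0.0053
  A cos θ + B sin θ = C:  0.1260·cos θ + -0.1332·sin θ = 0.1010
  √(A²+B²)=0.1834;  θ1 = -0.8132+0.9875 ≈ 0.1744
arm 2 (φ=120.0°): x'=-0.0116, y'=-0.0095
  e−x'=0.1516;  (l²−L²−(e−x')²−y'²−z²)/2L = 0.0811
  √(A²+B²)=0.2018;  θ2 = -0.7209+1.1573 ≈ 0.4364
φ3=240.0° → target in arm frame (-0.0024, 0.0148)
  A cos θ + B sin θ = C:  0.1424·cos θ + -0.1332·sin θ = 0.0882
  γ=atan2(-0.1332,0.1424)=-0.7520;  ψ=arccos(0.4524)=1.1013;  θ3=γ+ψ≈0.3493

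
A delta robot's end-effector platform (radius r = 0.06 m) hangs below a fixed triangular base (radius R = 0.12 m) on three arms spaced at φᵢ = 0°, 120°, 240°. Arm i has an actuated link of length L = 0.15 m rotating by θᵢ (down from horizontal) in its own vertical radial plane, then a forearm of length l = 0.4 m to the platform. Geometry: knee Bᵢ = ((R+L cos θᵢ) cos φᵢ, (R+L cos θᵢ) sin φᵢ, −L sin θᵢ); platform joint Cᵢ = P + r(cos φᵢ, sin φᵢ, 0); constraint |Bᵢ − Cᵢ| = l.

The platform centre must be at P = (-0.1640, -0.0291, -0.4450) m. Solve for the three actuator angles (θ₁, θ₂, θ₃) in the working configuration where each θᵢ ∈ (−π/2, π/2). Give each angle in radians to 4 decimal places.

rotate P by −φ1: (-0.1640, -0.0291, -0.4450)
  A cos θ + B sin θ = C:  0.2240·cos θ + -0.4450·sin θ = -0.3718
  θ1 = atan2(B,A) + arccos(C/0.4982) = 1.3089
arm 2 (φ=120.0°): x'=0.0568, y'=0.1566
  e−x'=0.0032;  (l²−L²−(e−x')²−y'²−z²)/2L = -0.2835
  √(A²+B²)=0.4450;  θ2 = -1.5636+2.2615 ≈ 0.6979
rotate P by −φ3: (0.1072, -0.1275, -0.4450)
  A cos θ + B sin θ = C:  -0.0472·cos θ + -0.4450·sin θ = -0.2633
  θ3 = atan2(B,A) + arccos(C/0.4475) = 0.5235

θ₁ = 1.3089, θ₂ = 0.6979, θ₃ = 0.5235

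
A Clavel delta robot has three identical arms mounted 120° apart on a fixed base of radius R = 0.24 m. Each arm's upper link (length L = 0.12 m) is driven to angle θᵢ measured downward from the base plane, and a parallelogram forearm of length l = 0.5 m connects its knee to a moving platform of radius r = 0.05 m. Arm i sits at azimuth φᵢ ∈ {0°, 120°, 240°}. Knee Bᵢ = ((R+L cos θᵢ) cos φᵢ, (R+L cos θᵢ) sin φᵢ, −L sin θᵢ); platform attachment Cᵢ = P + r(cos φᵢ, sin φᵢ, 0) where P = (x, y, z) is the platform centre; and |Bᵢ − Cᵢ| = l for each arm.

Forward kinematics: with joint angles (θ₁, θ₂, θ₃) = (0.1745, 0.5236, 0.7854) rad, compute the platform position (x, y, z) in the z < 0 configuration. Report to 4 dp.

φ1=0.0°: virtual centre (0.3082, 0.0000, -0.0208), radius l
centre 2 = (0.2939·cos120.0°, 0.2939·sin120.0°, -0.0600) = (-0.1470, 0.2545, -0.0600)
arm 3 at φ=240.0°: ρ3 = 0.2749;  centre 3 = (-0.1374, -0.2380, -0.0849)
|centre ₂|²−|centre ₁|² = -0.0054;  |centre ₃|²−|centre ₁|² = -0.0127
linear system: -0.9103x+0.5091y = -0.0054−-0.0783z; -0.8912x+-0.4761y = -0.0127−-0.1280z
Cramer: x(z) = 0.0102-0.1155z;  y(z) = 0.0076-0.0527z
quadratic in z: (1.0161)z²+(0.1097)z+(-0.1607)=0, √Δ=0.8156 → z ∈ {-0.4553, 0.3473}; z = -0.4553 (taking z<0)
x = 0.0628, y = 0.0315

(0.0628, 0.0315, -0.4553)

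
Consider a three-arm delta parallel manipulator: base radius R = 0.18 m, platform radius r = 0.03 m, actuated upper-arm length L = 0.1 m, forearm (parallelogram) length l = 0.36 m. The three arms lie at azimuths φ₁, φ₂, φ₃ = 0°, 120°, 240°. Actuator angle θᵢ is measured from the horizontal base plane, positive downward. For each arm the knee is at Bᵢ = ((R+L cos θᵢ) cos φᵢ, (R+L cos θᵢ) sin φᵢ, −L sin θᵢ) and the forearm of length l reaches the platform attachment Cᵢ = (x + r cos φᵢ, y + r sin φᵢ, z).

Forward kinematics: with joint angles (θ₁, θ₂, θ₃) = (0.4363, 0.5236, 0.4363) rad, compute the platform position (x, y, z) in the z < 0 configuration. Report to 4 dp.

arm 1 at φ=0.0°: e+L cos θ1 = 0.2406;  S1 = (0.2406, 0.0000, -0.0423)
φ2=120.0°: virtual centre (-0.1183, 0.2049, -0.0500), radius l
S3 = (0.2406·cos240.0°, 0.2406·sin240.0°, -0.0423) = (-0.1203, -0.2084, -0.0423)
|S₂|²−|S₁|² = -0.0012;  |S₃|²−|S₁|² = 0.0000
linear system: -0.7179x+0.4098y = -0.0012−-0.0155z; -0.7219x+-0.4168y = 0.0000−0.0000z
Cramer: x(z) = 0.0008-0.0108z;  y(z) = -0.0015+0.0188z
quadratic in z: (1.0005)z²+(0.0897)z+(-0.0703)=0, √Δ=0.5380 → z ∈ {-0.3137, 0.2241}; z = -0.3137 (taking z<0)
x = 0.0042, y = -0.0074

(0.0042, -0.0074, -0.3137)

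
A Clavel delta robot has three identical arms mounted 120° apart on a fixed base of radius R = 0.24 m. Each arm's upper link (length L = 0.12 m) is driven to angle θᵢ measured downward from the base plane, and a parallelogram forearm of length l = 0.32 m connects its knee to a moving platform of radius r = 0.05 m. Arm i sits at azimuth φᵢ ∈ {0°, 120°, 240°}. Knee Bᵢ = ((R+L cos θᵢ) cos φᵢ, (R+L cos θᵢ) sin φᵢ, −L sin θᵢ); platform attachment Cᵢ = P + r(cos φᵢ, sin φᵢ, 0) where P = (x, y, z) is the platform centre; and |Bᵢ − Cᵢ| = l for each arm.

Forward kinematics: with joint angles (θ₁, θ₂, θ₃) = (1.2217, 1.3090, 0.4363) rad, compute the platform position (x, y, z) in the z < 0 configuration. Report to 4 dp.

(-0.0315, -0.0708, -0.2814)

S1 = (0.2310·cos0.0°, 0.2310·sin0.0°, -0.1128) = (0.2310, 0.0000, -0.1128)
φ2=120.0°: virtual centre (-0.1105, 0.1914, -0.1159), radius l
S3 = (0.2988·cos240.0°, 0.2988·sin240.0°, -0.0507) = (-0.1494, -0.2587, -0.0507)
eliminate P² terms by subtracting sphere 1 from 2 and 3
linear system: -0.6831x+0.3829y = -0.0038−-0.0063z; -0.7609x+-0.5175y = 0.0257−0.1241z
Cramer: x(z) = -0.0122+0.0686z;  y(z) = -0.0317+0.1389z
quadratic in z: (1.0240)z²+(0.1833)z+(-0.0295)=0, √Δ=0.3929 → z ∈ {-0.2814, 0.1024}; z = -0.2814 (taking z<0)
x = -0.0315, y = -0.0708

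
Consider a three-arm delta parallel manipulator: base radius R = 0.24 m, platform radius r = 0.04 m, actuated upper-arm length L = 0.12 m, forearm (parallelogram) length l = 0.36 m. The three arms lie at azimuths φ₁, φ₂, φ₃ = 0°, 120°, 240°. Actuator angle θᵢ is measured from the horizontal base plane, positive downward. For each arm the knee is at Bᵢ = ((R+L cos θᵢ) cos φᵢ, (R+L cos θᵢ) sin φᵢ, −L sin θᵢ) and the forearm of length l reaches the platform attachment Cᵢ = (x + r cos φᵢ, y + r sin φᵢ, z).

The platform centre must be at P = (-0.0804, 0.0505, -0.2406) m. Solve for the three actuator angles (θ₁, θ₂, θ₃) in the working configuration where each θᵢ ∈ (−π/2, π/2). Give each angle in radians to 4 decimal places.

arm 1 (φ=0.0°): x'=-0.0804, y'=0.0505
  e−x'=0.2804;  (l²−L²−(e−x')²−y'²−z²)/2L = -0.0994
  √(A²+B²)=0.3695;  θ1 = -0.7092+1.8433 ≈ 1.1341
arm 2 (φ=120.0°): x'=0.0839, y'=0.0444
  A cos θ + B sin θ = C:  0.1161·cos θ + -0.2406·sin θ = 0.1745
  √(A²+B²)=0.2671;  θ2 = -1.1213+0.8591 ≈ -0.2622
arm 3 (φ=240.0°): x'=-0.0035, y'=-0.0949
  A=0.2035, B=-0.2406, C=(l²−L²−A²−y'²−z²)/(2L)=0.0287
  √(A²+B²)=0.3151;  θ3 = -0.8687+1.4797 ≈ 0.6110

θ₁ = 1.1341, θ₂ = -0.2622, θ₃ = 0.6110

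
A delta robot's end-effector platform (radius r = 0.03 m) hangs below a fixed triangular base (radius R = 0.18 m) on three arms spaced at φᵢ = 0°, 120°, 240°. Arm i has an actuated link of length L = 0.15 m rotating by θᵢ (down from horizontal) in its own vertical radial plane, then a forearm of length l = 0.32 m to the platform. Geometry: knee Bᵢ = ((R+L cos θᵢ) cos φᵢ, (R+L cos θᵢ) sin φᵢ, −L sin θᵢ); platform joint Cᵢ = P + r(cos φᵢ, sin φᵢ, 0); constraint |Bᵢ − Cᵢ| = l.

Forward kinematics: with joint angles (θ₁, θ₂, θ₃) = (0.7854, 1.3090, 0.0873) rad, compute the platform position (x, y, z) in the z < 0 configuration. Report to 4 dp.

S1 = (0.2561·cos0.0°, 0.2561·sin0.0°, -0.1061) = (0.2561, 0.0000, -0.1061)
S2 = (0.1888·cos120.0°, 0.1888·sin120.0°, -0.1449) = (-0.0944, 0.1635, -0.1449)
arm 3 at φ=240.0°: e+L cos θ3 = 0.2994;  S3 = (-0.1497, -0.2593, -0.0131)
eliminate P² terms by subtracting sphere 1 from 2 and 3
[-0.7010 0.3271 -0.0776]·P = -0.0202;  [-0.8116 -0.5186 0.1860]·P = 0.0130
Cramer: x(z) = 0.0099+0.0327z;  y(z) = -0.0405+0.3075z
into |P−S₁|² = l²: 1.0956z² + 0.1711z + -0.0289 = 0;  Δ = 0.1559;  z = -0.2583 or 0.1021 → z<0 root = -0.2583
x = 0.0014, y = -0.1199

(0.0014, -0.1199, -0.2583)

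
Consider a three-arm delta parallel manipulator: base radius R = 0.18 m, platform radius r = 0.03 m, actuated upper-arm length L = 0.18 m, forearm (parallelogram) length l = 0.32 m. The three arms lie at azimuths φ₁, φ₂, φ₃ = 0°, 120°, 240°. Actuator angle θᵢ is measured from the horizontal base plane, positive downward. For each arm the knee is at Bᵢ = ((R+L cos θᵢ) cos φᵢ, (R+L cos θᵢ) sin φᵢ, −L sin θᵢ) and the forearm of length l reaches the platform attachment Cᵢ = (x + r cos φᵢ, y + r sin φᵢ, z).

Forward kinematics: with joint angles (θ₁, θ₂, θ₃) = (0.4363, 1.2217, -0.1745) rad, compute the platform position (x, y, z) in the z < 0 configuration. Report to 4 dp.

(0.0243, -0.1090, -0.1602)

φ1=0.0°: virtual centre (0.3131, 0.0000, -0.0761), radius l
φ2=120.0°: virtual centre (-0.1058, 0.1832, -0.1691), radius l
φ3=240.0°: virtual centre (-0.1636, -0.2834, 0.0313), radius l
subtract pairs → two planes through P
linear system: -0.8378x+0.3664y = -0.0305−-0.1862z; -0.9535x+-0.5668y = 0.0042−0.2146z
Cramer: x(z) = 0.0191-0.0326z;  y(z) = -0.0396+0.4335z
sphere 1 gives Az²+Bz+C=0 with A=1.1890, B=0.1370, C=-0.0086;  B²−4AC=0.0595;  roots -0.1602, 0.0450;  negative root z = -0.1602
x = 0.0243, y = -0.1090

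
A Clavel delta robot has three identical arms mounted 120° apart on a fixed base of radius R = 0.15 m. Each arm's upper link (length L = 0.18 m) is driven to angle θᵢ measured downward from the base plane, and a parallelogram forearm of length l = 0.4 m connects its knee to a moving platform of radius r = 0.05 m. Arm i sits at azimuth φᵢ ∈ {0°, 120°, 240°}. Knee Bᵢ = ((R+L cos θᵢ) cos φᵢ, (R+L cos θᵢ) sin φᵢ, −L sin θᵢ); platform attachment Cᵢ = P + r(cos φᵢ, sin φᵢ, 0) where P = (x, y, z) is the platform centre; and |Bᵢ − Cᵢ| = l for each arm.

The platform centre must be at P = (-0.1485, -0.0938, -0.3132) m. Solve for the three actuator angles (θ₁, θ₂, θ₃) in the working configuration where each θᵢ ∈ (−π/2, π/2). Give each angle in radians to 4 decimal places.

rotate P by −φ1: (-0.1485, -0.0938, -0.3132)
  A=0.2485, B=-0.3132, C=(l²−L²−A²−y'²−z²)/(2L)=-0.1140
  θ1 = atan2(B,A) + arccos(C/0.3998) = 0.9599
arm 2 (φ=120.0°): x'=-0.0070, y'=0.1755
  A cos θ + B sin θ = C:  0.1070·cos θ + -0.3132·sin θ = -0.0354
  γ=atan2(-0.3132,0.1070)=-1.2416;  ψ=arccos(-0.1069)=1.6779;  θ2=γ+ψ≈0.4363
rotate P by −φ3: (0.1555, -0.0817, -0.3132)
  A=-0.0555, B=-0.3132, C=(l²−L²−A²−y'²−z²)/(2L)=0.0549
  √(A²+B²)=0.3181;  θ3 = -1.7461+1.3974 ≈ -0.3487

θ₁ = 0.9599, θ₂ = 0.4363, θ₃ = -0.3487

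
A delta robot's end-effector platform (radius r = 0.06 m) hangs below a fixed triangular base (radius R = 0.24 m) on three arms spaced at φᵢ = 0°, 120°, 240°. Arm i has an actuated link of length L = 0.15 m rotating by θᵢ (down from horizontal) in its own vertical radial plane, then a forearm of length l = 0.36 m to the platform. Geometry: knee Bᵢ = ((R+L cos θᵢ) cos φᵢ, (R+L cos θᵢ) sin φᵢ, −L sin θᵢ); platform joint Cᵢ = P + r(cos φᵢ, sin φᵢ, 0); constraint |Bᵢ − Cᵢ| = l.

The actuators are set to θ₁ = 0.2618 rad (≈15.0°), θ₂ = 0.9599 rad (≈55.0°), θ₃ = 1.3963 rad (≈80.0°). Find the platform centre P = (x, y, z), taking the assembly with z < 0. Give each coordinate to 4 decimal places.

O1 = (0.3249·cos0.0°, 0.3249·sin0.0°, -0.0388) = (0.3249, 0.0000, -0.0388)
φ2=120.0°: virtual centre (-0.1330, 0.2304, -0.1229), radius l
O3 = (0.2060·cos240.0°, 0.2060·sin240.0°, -0.1477) = (-0.1030, -0.1784, -0.1477)
subtract pairs → two planes through P
[-0.9158 0.4608 -0.1681]·P = -0.0212;  [-0.8558 -0.3569 -0.2178]·P = -0.0428
Cramer: x(z) = 0.0378-0.2223z;  y(z) = 0.0292-0.0771z
sphere 1 gives Az²+Bz+C=0 with A=1.0554, B=0.2008, C=-0.0448;  B²−4AC=0.2296;  roots -0.3221, 0.1319;  negative root z = -0.3221
x = 0.1094, y = 0.0540

(0.1094, 0.0540, -0.3221)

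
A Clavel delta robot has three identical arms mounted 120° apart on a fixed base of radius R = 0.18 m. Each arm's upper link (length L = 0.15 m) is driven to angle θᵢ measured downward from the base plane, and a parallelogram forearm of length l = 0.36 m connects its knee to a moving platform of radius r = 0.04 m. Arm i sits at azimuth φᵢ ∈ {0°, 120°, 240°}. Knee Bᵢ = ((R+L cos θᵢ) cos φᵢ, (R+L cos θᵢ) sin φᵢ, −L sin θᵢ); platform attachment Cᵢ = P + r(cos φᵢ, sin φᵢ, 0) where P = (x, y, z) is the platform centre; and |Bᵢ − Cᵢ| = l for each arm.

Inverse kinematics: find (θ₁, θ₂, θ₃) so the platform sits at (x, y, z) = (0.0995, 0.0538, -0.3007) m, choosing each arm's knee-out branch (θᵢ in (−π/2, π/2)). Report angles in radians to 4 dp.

θ₁ = 0.0001, θ₂ = 0.6112, θ₃ = 1.0474

arm 1 (φ=0.0°): x'=0.0995, y'=0.0538
  A cos θ + B sin θ = C:  0.0405·cos θ + -0.3007·sin θ = 0.0405
  θ1 = atan2(B,A) + arccos(C/0.3034) = 0.0001
rotate P by −φ2: (-0.0032, -0.1131, -0.3007)
  A cos θ + B sin θ = C:  0.1432·cos θ + -0.3007·sin θ = -0.0553
  γ=atan2(-0.3007,0.1432)=-1.1265;  ψ=arccos(-0.1661)=1.7377;  θ2=γ+ψ≈0.6112
rotate P by −φ3: (-0.0963, 0.0593, -0.3007)
  A cos θ + B sin θ = C:  0.2363·cos θ + -0.3007·sin θ = -0.1423
  γ=atan2(-0.3007,0.2363)=-0.9047;  ψ=arccos(-0.3721)=1.9520;  θ3=γ+ψ≈1.0474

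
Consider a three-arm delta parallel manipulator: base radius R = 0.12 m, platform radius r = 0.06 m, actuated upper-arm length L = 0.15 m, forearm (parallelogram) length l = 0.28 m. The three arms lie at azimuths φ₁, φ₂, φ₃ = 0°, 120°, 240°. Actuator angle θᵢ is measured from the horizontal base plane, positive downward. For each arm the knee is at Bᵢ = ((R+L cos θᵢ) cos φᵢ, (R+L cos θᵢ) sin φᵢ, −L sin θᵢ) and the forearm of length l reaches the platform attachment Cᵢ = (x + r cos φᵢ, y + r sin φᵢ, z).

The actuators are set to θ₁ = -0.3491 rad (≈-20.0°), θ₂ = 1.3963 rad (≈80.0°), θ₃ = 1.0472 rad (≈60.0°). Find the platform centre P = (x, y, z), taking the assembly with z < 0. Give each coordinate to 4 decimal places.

S1 = (0.2010·cos0.0°, 0.2010·sin0.0°, 0.0513) = (0.2010, 0.0000, 0.0513)
S2 = (0.0860·cos120.0°, 0.0860·sin120.0°, -0.1477) = (-0.0430, 0.0745, -0.1477)
arm 3 at φ=240.0°: ρ3 = 0.1350;  S3 = (-0.0675, -0.1169, -0.1299)
eliminate P² terms by subtracting sphere 1 from 2 and 3
plane₁₂: -0.4879x+0.1490y+-0.3981z = -0.0138
det = 0.1941;  x = 0.0227+-0.7578z,  y = -0.0182+0.1900z
sphere 1 gives Az²+Bz+C=0 with A=1.6103, B=0.1606, C=-0.0437;  B²−4AC=0.3070;  roots -0.2219, 0.1222;  negative root z = -0.2219
x = 0.1908, y = -0.0604

(0.1908, -0.0604, -0.2219)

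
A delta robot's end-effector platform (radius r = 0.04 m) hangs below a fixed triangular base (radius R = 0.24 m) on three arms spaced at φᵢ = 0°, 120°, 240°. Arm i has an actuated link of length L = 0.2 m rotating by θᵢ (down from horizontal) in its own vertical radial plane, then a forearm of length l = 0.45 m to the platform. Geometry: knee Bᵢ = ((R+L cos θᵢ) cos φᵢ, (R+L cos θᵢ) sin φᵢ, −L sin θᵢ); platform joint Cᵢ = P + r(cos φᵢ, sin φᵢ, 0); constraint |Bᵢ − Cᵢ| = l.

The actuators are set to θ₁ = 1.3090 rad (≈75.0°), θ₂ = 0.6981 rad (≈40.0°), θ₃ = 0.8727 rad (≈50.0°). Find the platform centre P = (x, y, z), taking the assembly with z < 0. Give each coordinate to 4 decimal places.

(-0.1001, 0.0260, -0.4725)

arm 1 at φ=0.0°: e+L cos θ1 = 0.2518;  centre 1 = (0.2518, 0.0000, -0.1932)
centre 2 = (0.3532·cos120.0°, 0.3532·sin120.0°, -0.1286) = (-0.1766, 0.3059, -0.1286)
φ3=240.0°: virtual centre (-0.1643, -0.2845, -0.1532), radius l
subtract pairs → two planes through P
[-0.8567 0.6118 0.1293]·P = 0.0406;  [-0.8321 -0.5691 0.0799]·P = 0.0307
Cramer: x(z) = -0.0420+0.1229z;  y(z) = 0.0075-0.0392z
sphere 1 gives Az²+Bz+C=0 with A=1.0166, B=0.3136, C=-0.0788;  B²−4AC=0.4188;  roots -0.4725, 0.1641;  negative root z = -0.4725
x = -0.1001, y = 0.0260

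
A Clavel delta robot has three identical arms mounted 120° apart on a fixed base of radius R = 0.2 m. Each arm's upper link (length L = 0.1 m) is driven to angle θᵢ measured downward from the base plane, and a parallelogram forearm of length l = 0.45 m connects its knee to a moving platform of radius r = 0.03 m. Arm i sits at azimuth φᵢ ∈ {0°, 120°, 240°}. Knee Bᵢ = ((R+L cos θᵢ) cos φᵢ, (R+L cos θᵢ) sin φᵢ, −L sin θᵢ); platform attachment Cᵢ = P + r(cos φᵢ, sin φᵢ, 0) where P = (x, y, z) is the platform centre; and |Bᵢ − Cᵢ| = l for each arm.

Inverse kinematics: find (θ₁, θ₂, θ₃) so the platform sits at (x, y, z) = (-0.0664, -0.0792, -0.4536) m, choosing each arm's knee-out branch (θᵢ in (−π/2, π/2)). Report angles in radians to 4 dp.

arm 1 (φ=0.0°): x'=-0.0664, y'=-0.0792
  A=0.2364, B=-0.4536, C=(l²−L²−A²−y'²−z²)/(2L)=-0.3771
  √(A²+B²)=0.5115;  θ1 = -1.0904+2.3996 ≈ 1.3093
arm 2 (φ=120.0°): x'=-0.0354, y'=0.0971
  A=0.2054, B=-0.4536, C=(l²−L²−A²−y'²−z²)/(2L)=-0.3243
  γ=atan2(-0.4536,0.2054)=-1.1456;  ψ=arccos(-0.6514)=2.2802;  θ2=γ+ψ≈1.1346
φ3=240.0° → target in arm frame (0.1018, -0.0179)
  e−x'=0.0682;  (l²−L²−(e−x')²−y'²−z²)/2L = -0.0911
  γ=atan2(-0.4536,0.0682)=-1.4215;  ψ=arccos(-0.1987)=1.7708;  θ3=γ+ψ≈0.3493

θ₁ = 1.3093, θ₂ = 1.1346, θ₃ = 0.3493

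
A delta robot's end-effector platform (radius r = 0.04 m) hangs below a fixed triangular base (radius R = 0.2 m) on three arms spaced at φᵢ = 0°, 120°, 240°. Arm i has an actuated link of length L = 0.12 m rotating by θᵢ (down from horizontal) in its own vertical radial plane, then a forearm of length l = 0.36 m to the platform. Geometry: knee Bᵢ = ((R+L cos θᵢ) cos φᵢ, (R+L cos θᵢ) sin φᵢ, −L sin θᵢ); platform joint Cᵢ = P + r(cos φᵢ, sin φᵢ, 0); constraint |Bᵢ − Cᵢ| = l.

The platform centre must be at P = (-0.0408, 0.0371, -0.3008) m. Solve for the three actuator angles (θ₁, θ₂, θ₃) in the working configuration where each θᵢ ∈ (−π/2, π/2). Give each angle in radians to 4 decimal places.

rotate P by −φ1: (-0.0408, 0.0371, -0.3008)
  A cos θ + B sin θ = C:  0.2008·cos θ + -0.3008·sin θ = -0.0707
  γ=atan2(-0.3008,0.2008)=-0.9822;  ψ=arccos(-0.1956)=1.7677;  θ1=γ+ψ≈0.7855
φ2=120.0° → target in arm frame (0.0525, 0.0168)
  A cos θ + B sin θ = C:  0.1075·cos θ + -0.3008·sin θ = 0.0537
  √(A²+B²)=0.3194;  θ2 = -1.2276+1.4019 ≈ 0.1742
arm 3 (φ=240.0°): x'=-0.0117, y'=-0.0539
  e−x'=0.1717;  (l²−L²−(e−x')²−y'²−z²)/2L = -0.0320
  θ3 = atan2(B,A) + arccos(C/0.3464) = 0.6112

θ₁ = 0.7855, θ₂ = 0.1742, θ₃ = 0.6112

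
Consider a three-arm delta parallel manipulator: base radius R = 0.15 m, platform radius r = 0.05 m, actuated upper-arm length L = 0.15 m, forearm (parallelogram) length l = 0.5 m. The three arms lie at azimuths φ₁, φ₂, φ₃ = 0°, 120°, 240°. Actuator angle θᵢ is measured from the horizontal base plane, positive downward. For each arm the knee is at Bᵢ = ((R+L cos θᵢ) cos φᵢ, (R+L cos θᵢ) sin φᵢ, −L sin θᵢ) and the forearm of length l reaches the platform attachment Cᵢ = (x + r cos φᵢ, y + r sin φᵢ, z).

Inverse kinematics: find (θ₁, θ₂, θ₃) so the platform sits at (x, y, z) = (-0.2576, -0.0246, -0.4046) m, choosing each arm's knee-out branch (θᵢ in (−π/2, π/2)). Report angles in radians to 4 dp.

arm 1 (φ=0.0°): x'=-0.2576, y'=-0.0246
  A cos θ + B sin θ = C:  0.3576·cos θ + -0.4046·sin θ = -0.2156
  θ1 = atan2(B,A) + arccos(C/0.5400) = 1.1346
arm 2 (φ=120.0°): x'=0.1075, y'=0.2354
  e−x'=-0.0075;  (l²−L²−(e−x')²−y'²−z²)/2L = 0.0278
  γ=atan2(-0.4046,-0.0075)=-1.5893;  ψ=arccos(0.0687)=1.5021;  θ2=γ+ψ≈-0.0872
arm 3 (φ=240.0°): x'=0.1501, y'=-0.2108
  A=-0.0501, B=-0.4046, C=(l²−L²−A²−y'²−z²)/(2L)=0.0562
  γ=atan2(-0.4046,-0.0501)=-1.6940;  ψ=arccos(0.1378)=1.4325;  θ3=γ+ψ≈-0.2615

θ₁ = 1.1346, θ₂ = -0.0872, θ₃ = -0.2615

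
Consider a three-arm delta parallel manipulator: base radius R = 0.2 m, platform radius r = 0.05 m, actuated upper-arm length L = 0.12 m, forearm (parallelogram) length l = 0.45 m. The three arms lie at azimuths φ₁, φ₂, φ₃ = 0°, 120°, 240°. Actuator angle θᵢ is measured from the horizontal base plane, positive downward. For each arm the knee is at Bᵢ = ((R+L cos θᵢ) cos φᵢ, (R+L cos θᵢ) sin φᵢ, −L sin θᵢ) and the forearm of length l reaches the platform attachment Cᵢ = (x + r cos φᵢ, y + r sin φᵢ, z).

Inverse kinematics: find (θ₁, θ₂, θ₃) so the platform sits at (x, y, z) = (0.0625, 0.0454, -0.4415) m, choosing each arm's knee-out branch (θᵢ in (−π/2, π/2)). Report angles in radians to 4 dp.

arm 1 (φ=0.0°): x'=0.0625, y'=0.0454
  e−x'=0.0875;  (l²−L²−(e−x')²−y'²−z²)/2L = -0.0689
  θ1 = atan2(B,A) + arccos(C/0.4501) = 0.3494
rotate P by −φ2: (0.0081, -0.0768, -0.4415)
  A cos θ + B sin θ = C:  0.1419·cos θ + -0.4415·sin θ = -0.1370
  √(A²+B²)=0.4638;  θ2 = -1.2598+1.8706 ≈ 0.6108
φ3=240.0° → target in arm frame (-0.0706, 0.0314)
  e−x'=0.2206;  (l²−L²−(e−x')²−y'²−z²)/2L = -0.2352
  √(A²+B²)=0.4935;  θ3 = -1.1075+2.0677 ≈ 0.9602

θ₁ = 0.3494, θ₂ = 0.6108, θ₃ = 0.9602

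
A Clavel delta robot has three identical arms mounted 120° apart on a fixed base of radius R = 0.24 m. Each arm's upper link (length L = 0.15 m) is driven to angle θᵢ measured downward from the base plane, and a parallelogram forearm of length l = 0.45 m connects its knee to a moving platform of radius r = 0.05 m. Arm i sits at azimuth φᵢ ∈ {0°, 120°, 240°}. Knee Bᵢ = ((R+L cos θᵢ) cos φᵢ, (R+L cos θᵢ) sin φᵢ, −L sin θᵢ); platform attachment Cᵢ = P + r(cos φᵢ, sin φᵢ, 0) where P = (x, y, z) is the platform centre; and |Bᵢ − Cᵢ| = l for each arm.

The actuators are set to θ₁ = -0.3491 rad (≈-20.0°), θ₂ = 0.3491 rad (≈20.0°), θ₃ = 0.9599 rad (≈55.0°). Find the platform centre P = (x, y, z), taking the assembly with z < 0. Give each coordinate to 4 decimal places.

(0.1102, 0.0711, -0.3343)

S1 = (0.3310·cos0.0°, 0.3310·sin0.0°, 0.0513) = (0.3310, 0.0000, 0.0513)
S2 = (0.3310·cos120.0°, 0.3310·sin120.0°, -0.0513) = (-0.1655, 0.2866, -0.0513)
arm 3 at φ=240.0°: ρ3 = 0.2760;  S3 = (-0.1380, -0.2391, -0.1229)
subtract pairs → two planes through P
linear system: -0.9929x+0.5732y = 0.0000−-0.2052z; -0.9379x+-0.4781y = -0.0209−-0.3484z
Cramer: x(z) = 0.0118-0.2942z;  y(z) = 0.0205-0.1515z
sphere 1 gives Az²+Bz+C=0 with A=1.1095, B=0.0789, C=-0.0976;  B²−4AC=0.4394;  roots -0.3343, 0.2631;  negative root z = -0.3343
x = 0.1102, y = 0.0711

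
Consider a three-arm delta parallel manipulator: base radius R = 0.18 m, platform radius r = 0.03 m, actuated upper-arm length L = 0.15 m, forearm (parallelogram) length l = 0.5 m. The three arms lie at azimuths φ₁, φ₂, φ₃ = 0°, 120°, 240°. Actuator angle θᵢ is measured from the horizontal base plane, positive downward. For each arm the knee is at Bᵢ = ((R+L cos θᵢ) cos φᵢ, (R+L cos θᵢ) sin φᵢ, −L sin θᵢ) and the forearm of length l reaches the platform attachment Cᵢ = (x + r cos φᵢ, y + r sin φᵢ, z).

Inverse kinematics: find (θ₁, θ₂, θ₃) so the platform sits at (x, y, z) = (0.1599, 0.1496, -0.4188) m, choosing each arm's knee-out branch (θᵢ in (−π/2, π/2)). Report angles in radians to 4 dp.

arm 1 (φ=0.0°): x'=0.1599, y'=0.1496
  e−x'=-0.0099;  (l²−L²−(e−x')²−y'²−z²)/2L = 0.0988
  √(A²+B²)=0.4189;  θ1 = -1.5944+1.3328 ≈ -0.2616
rotate P by −φ2: (0.0496, -0.2133, -0.4188)
  A cos θ + B sin θ = C:  0.1004·cos θ + -0.4188·sin θ = -0.0115
  √(A²+B²)=0.4307;  θ2 = -1.3355+1.5976 ≈ 0.2621
arm 3 (φ=240.0°): x'=-0.2095, y'=0.0637
  A=0.3595, B=-0.4188, C=(l²−L²−A²−y'²−z²)/(2L)=-0.2706
  γ=atan2(-0.4188,0.3595)=-0.8614;  ψ=arccos(-0.4904)=2.0833;  θ3=γ+ψ≈1.2219

θ₁ = -0.2616, θ₂ = 0.2621, θ₃ = 1.2219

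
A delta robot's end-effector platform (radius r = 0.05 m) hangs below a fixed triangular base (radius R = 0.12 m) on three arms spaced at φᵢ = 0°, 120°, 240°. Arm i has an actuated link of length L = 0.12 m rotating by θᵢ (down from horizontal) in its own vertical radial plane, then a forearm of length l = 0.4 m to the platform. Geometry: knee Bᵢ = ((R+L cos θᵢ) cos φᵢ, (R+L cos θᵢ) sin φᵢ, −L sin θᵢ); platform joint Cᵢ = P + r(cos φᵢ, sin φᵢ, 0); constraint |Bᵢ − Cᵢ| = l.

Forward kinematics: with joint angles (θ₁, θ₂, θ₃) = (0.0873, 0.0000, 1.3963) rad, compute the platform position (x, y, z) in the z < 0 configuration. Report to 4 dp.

arm 1 at φ=0.0°: ρ1 = 0.1895;  centre 1 = (0.1895, 0.0000, -0.0105)
arm 2 at φ=120.0°: ρ2 = 0.1900;  centre 2 = (-0.0950, 0.1645, 0.0000)
arm 3 at φ=240.0°: ρ3 = 0.0908;  centre 3 = (-0.0454, -0.0787, -0.1182)
subtract pairs → two planes through P
plane₁₂: -0.5691x+0.3291y+0.0209z = 0.0001
det = 0.2442;  x = 0.0186+-0.2769z,  y = 0.0323+-0.5424z
sphere 1 gives Az²+Bz+C=0 with A=1.3708, B=0.0805, C=-0.1296;  B²−4AC=0.7172;  roots -0.3383, 0.2795;  negative root z = -0.3383
x = 0.1122, y = 0.2158

(0.1122, 0.2158, -0.3383)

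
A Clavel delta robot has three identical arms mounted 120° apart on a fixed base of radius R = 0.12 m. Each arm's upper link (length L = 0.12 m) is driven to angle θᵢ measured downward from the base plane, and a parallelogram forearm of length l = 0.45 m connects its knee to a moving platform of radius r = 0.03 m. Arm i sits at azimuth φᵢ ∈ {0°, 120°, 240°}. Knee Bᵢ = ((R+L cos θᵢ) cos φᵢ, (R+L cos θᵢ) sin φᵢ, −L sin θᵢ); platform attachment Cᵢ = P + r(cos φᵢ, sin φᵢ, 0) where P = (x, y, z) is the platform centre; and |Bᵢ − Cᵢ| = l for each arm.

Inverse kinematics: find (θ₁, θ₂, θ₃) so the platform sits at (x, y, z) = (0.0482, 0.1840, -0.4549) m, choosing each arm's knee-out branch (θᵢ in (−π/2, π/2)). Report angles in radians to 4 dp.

θ₁ = 0.6112, θ₂ = 0.2620, θ₃ = 1.3964

arm 1 (φ=0.0°): x'=0.0482, y'=0.1840
  e−x'=0.0418;  (l²−L²−(e−x')²−y'²−z²)/2L = -0.2268
  γ=atan2(-0.4549,0.0418)=-1.4792;  ψ=arccos(-0.4965)=2.0904;  θ1=γ+ψ≈0.6112
φ2=120.0° → target in arm frame (0.1352, -0.1337)
  A cos θ + B sin θ = C:  -0.0452·cos θ + -0.4549·sin θ = -0.1615
  √(A²+B²)=0.4571;  θ2 = -1.6699+1.9320 ≈ 0.2620
arm 3 (φ=240.0°): x'=-0.1834, y'=-0.0503
  A=0.2734, B=-0.4549, C=(l²−L²−A²−y'²−z²)/(2L)=-0.4006
  γ=atan2(-0.4549,0.2734)=-1.0296;  ψ=arccos(-0.7547)=2.4260;  θ3=γ+ψ≈1.3964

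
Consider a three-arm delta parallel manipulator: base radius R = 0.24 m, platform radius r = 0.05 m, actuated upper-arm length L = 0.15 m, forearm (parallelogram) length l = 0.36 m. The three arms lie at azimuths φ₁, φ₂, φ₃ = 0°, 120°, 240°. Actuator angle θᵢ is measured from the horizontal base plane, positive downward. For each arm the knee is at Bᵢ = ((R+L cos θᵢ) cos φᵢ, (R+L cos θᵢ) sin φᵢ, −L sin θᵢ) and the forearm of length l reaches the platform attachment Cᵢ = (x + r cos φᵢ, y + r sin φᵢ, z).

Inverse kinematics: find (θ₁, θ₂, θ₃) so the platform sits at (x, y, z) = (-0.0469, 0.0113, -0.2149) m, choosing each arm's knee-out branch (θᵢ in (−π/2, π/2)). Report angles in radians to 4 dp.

rotate P by −φ1: (-0.0469, 0.0113, -0.2149)
  A cos θ + B sin θ = C:  0.2369·cos θ + -0.2149·sin θ = 0.0156
  θ1 = atan2(B,A) + arccos(C/0.3198) = 0.7854
rotate P by −φ2: (0.0332, 0.0350, -0.2149)
  e−x'=0.1568;  (l²−L²−(e−x')²−y'²−z²)/2L = 0.1171
  γ=atan2(-0.2149,0.1568)=-0.9406;  ψ=arccos(0.4401)=1.1151;  θ2=γ+ψ≈0.1745
rotate P by −φ3: (0.0137, -0.0463, -0.2149)
  A=0.1763, B=-0.2149, C=(l²−L²−A²−y'²−z²)/(2L)=0.0923
  γ=atan2(-0.2149,0.1763)=-0.8837;  ψ=arccos(0.3319)=1.2324;  θ3=γ+ψ≈0.3488

θ₁ = 0.7854, θ₂ = 0.1745, θ₃ = 0.3488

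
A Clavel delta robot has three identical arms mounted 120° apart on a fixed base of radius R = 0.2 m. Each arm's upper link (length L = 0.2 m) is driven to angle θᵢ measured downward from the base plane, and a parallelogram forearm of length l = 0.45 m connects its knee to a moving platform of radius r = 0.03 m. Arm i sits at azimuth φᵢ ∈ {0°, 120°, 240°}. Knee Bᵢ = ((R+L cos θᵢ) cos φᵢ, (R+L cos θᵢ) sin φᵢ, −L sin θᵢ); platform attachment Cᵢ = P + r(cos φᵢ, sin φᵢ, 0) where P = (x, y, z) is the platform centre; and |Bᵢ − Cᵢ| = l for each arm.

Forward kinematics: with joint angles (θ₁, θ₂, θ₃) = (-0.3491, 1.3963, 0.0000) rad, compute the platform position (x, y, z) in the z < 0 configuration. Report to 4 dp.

O1 = (0.3579·cos0.0°, 0.3579·sin0.0°, 0.0684) = (0.3579, 0.0000, 0.0684)
O2 = (0.2047·cos120.0°, 0.2047·sin120.0°, -0.1970) = (-0.1024, 0.1773, -0.1970)
φ3=240.0°: virtual centre (-0.1850, -0.3204, 0.0000), radius l
|O₂|²−|O₁|² = -0.0521;  |O₃|²−|O₁|² = 0.0041
linear system: -0.9206x+0.3546y = -0.0521−-0.5307z; -1.0859x+-0.6409y = 0.0041−-0.1368z
Cramer: x(z) = 0.0327-0.3986z;  y(z) = -0.0619+0.4619z
into |P−O₁|² = l²: 1.3723z² + 0.0653z + -0.0882 = 0;  Δ = 0.4886;  z = -0.2785 or 0.2309 → z<0 root = -0.2785
x = 0.1437, y = -0.1905

(0.1437, -0.1905, -0.2785)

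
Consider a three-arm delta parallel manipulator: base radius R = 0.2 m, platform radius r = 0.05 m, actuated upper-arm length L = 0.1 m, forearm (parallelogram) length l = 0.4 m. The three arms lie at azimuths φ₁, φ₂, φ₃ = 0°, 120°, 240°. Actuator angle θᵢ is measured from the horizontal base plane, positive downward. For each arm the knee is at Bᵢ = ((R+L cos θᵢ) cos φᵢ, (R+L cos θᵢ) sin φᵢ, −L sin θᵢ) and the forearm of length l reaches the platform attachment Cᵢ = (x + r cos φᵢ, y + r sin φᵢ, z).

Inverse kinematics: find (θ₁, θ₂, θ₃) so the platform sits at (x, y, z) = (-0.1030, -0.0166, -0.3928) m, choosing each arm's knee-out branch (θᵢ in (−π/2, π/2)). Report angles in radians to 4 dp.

arm 1 (φ=0.0°): x'=-0.1030, y'=-0.0166
  e−x'=0.2530;  (l²−L²−(e−x')²−y'²−z²)/2L = -0.3429
  θ1 = atan2(B,A) + arccos(C/0.4672) = 1.3962
φ2=120.0° → target in arm frame (0.0371, 0.0975)
  e−x'=0.1129;  (l²−L²−(e−x')²−y'²−z²)/2L = -0.1327
  √(A²+B²)=0.4087;  θ2 = -1.2910+1.9015 ≈ 0.6105
arm 3 (φ=240.0°): x'=0.0659, y'=-0.0809
  A cos θ + B sin θ = C:  0.0841·cos θ + -0.3928·sin θ = -0.0896
  γ=atan2(-0.3928,0.0841)=-1.3598;  ψ=arccos(-0.2230)=1.7957;  θ3=γ+ψ≈0.4358

θ₁ = 1.3962, θ₂ = 0.6105, θ₃ = 0.4358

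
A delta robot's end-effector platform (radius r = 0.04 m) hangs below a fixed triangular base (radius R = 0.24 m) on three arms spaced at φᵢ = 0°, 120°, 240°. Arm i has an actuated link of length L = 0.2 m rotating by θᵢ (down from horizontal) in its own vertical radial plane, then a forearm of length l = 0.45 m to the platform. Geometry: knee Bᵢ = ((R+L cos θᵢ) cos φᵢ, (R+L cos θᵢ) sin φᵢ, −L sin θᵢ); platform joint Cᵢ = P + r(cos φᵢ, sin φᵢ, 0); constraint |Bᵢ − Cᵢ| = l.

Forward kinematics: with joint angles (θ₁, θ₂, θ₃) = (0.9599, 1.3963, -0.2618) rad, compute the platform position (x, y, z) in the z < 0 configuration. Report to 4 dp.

centre 1 = (0.3147·cos0.0°, 0.3147·sin0.0°, -0.1638) = (0.3147, 0.0000, -0.1638)
φ2=120.0°: virtual centre (-0.1174, 0.2033, -0.1970), radius l
arm 3 at φ=240.0°: ρ3 = 0.3932;  centre 3 = (-0.1966, -0.3405, 0.0518)
|centre ₂|²−|centre ₁|² = -0.0320;  |centre ₃|²−|centre ₁|² = 0.0314
linear system: -0.8642x+0.4066y = -0.0320−-0.0663z; -1.0226x+-0.6810y = 0.0314−0.4312z
Cramer: x(z) = 0.0090+0.1296z;  y(z) = -0.0596+0.4385z
quadratic in z: (1.2091)z²+(0.1961)z+(-0.0786)=0, √Δ=0.6472 → z ∈ {-0.3487, 0.1865}; z = -0.3487 (taking z<0)
x = -0.0362, y = -0.2125

(-0.0362, -0.2125, -0.3487)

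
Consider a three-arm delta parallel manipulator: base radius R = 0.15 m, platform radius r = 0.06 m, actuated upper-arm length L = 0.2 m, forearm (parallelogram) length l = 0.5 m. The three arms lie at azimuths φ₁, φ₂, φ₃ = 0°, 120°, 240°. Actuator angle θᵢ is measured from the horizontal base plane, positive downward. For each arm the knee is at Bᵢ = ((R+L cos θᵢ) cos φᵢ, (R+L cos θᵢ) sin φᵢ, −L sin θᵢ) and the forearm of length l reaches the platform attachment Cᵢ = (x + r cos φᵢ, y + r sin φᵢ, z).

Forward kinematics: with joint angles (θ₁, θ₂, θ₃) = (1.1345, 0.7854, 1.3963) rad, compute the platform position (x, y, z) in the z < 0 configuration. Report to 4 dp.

(-0.0048, 0.1430, -0.6256)

φ1=0.0°: virtual centre (0.1745, 0.0000, -0.1813), radius l
φ2=120.0°: virtual centre (-0.1157, 0.2004, -0.1414), radius l
arm 3 at φ=240.0°: ρ3 = 0.1247;  S3 = (-0.0624, -0.1080, -0.1970)
eliminate P² terms by subtracting sphere 1 from 2 and 3
[-0.5805 0.4008 0.0797]·P = 0.0102;  [-0.4738 -0.2160 -0.0314]·P = -0.0090
det = 0.3153;  x = 0.0044+0.0147z,  y = 0.0319+-0.1775z
quadratic in z: (1.0317)z²+(0.3462)z+(-0.1872)=0, √Δ=0.9446 → z ∈ {-0.6256, 0.2900}; z = -0.6256 (taking z<0)
x = -0.0048, y = 0.1430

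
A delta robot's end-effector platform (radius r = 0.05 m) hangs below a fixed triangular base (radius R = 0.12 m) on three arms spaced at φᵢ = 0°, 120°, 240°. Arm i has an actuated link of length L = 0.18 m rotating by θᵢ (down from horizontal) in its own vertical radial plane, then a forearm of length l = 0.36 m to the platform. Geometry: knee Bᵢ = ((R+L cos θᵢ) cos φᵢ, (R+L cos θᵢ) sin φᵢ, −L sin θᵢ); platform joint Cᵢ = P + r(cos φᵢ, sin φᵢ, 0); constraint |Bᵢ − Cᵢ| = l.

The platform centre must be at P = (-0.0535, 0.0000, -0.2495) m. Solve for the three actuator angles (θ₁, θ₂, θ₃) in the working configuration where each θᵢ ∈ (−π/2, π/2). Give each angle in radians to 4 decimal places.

θ₁ = 0.2618, θ₂ = -0.1746, θ₃ = -0.1746

φ1=0.0° → target in arm frame (-0.0535, 0.0000)
  e−x'=0.1235;  (l²−L²−(e−x')²−y'²−z²)/2L = 0.0547
  θ1 = atan2(B,A) + arccos(C/0.2784) = 0.2618
φ2=120.0° → target in arm frame (0.0267, 0.0463)
  e−x'=0.0433;  (l²−L²−(e−x')²−y'²−z²)/2L = 0.0859
  γ=atan2(-0.2495,0.0433)=-1.3992;  ψ=arccos(0.3393)=1.2246;  θ2=γ+ψ≈-0.1746
φ3=240.0° → target in arm frame (0.0268, -0.0463)
  A=0.0432, B=-0.2495, C=(l²−L²−A²−y'²−z²)/(2L)=0.0859
  θ3 = atan2(B,A) + arccos(C/0.2532) = -0.1746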